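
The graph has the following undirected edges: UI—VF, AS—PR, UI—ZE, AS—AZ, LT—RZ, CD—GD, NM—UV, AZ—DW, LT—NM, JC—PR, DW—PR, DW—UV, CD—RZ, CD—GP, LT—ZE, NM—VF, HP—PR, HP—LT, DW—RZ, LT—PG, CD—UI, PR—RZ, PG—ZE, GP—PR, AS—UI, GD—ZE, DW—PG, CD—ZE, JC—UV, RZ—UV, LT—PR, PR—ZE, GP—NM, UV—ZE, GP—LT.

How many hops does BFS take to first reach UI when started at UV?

2

Level 0: UV
Level 1: DW, JC, NM, RZ, ZE
Level 2: AZ, CD, GD, GP, LT, PG, PR, UI, VF
Level 3: AS, HP
UI first appears at level 2.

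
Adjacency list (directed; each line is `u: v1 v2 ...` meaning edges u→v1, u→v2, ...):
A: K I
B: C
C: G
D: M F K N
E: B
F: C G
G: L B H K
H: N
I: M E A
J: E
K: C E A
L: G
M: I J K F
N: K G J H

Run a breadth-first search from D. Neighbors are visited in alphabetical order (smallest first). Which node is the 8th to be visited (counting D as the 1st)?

Visit D; enqueue F, K, M, N → queue [F, K, M, N]
Visit F; enqueue C, G → queue [K, M, N, C, G]
Visit K; enqueue A, E → queue [M, N, C, G, A, E]
Visit M; enqueue I, J → queue [N, C, G, A, E, I, J]
Visit N; enqueue H → queue [C, G, A, E, I, J, H]
Visit C → queue [G, A, E, I, J, H]
Visit G; enqueue B, L → queue [A, E, I, J, H, B, L]
Visit A → queue [E, I, J, H, B, L]
Visit E → queue [I, J, H, B, L]
Visit I → queue [J, H, B, L]
Visit J → queue [H, B, L]
Visit H → queue [B, L]
Visit B → queue [L]
Visit L → queue []

Visit order: D, F, K, M, N, C, G, A, E, I, J, H, B, L

A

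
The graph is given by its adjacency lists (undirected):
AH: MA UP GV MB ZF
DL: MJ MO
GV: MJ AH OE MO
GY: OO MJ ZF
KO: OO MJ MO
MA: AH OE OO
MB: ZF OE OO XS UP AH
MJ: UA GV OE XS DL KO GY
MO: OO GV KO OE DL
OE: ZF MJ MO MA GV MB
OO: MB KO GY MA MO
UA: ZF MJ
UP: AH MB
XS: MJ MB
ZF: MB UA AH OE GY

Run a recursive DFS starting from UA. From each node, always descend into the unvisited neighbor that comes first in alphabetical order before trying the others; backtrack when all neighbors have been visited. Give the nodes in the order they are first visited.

UA, MJ, DL, MO, GV, AH, MA, OE, MB, OO, GY, ZF, KO, UP, XS

Visit UA
UA → MJ
MJ → DL
DL → MO
MO → GV
GV → AH
AH → MA
MA → OE
OE → MB
MB → OO
OO → GY
GY → ZF
OO → KO
MB → UP
MB → XS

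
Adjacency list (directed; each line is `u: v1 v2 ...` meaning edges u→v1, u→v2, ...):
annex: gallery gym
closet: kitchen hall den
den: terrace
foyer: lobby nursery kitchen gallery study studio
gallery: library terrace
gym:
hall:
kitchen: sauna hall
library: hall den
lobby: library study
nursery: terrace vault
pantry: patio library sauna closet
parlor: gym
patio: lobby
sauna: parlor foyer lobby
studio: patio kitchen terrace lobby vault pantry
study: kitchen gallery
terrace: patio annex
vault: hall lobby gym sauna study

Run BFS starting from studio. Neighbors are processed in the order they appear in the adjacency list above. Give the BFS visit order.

studio -> patio -> kitchen -> terrace -> lobby -> vault -> pantry -> sauna -> hall -> annex -> library -> study -> gym -> closet -> parlor -> foyer -> gallery -> den -> nursery

Visit studio; enqueue patio, kitchen, terrace, lobby, vault, pantry → queue [patio, kitchen, terrace, lobby, vault, pantry]
Visit patio → queue [kitchen, terrace, lobby, vault, pantry]
Visit kitchen; enqueue sauna, hall → queue [terrace, lobby, vault, pantry, sauna, hall]
Visit terrace; enqueue annex → queue [lobby, vault, pantry, sauna, hall, annex]
Visit lobby; enqueue library, study → queue [vault, pantry, sauna, hall, annex, library, study]
Visit vault; enqueue gym → queue [pantry, sauna, hall, annex, library, study, gym]
Visit pantry; enqueue closet → queue [sauna, hall, annex, library, study, gym, closet]
Visit sauna; enqueue parlor, foyer → queue [hall, annex, library, study, gym, closet, parlor, foyer]
Visit hall → queue [annex, library, study, gym, closet, parlor, foyer]
Visit annex; enqueue gallery → queue [library, study, gym, closet, parlor, foyer, gallery]
Visit library; enqueue den → queue [study, gym, closet, parlor, foyer, gallery, den]
Visit study → queue [gym, closet, parlor, foyer, gallery, den]
Visit gym → queue [closet, parlor, foyer, gallery, den]
Visit closet → queue [parlor, foyer, gallery, den]
Visit parlor → queue [foyer, gallery, den]
Visit foyer; enqueue nursery → queue [gallery, den, nursery]
Visit gallery → queue [den, nursery]
Visit den → queue [nursery]
Visit nursery → queue []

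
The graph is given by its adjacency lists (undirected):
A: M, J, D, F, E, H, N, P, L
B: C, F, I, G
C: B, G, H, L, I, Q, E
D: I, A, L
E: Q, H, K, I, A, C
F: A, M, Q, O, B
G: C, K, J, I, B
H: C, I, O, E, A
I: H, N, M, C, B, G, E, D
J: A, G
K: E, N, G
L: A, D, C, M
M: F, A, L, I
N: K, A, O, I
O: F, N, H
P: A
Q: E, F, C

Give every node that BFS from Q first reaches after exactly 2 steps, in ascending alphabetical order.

A, B, G, H, I, K, L, M, O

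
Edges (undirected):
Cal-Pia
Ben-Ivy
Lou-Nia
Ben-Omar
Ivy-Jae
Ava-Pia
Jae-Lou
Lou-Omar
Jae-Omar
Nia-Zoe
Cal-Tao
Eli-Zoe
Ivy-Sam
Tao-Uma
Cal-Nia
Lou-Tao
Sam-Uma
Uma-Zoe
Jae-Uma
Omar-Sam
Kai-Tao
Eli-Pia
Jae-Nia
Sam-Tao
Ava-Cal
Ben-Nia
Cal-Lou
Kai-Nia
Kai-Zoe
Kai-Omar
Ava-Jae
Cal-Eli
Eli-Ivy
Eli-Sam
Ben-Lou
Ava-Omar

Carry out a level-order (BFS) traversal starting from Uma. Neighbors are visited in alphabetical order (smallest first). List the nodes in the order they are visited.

Visit Uma; enqueue Jae, Sam, Tao, Zoe → queue [Jae, Sam, Tao, Zoe]
Visit Jae; enqueue Ava, Ivy, Lou, Nia, Omar → queue [Sam, Tao, Zoe, Ava, Ivy, Lou, Nia, Omar]
Visit Sam; enqueue Eli → queue [Tao, Zoe, Ava, Ivy, Lou, Nia, Omar, Eli]
Visit Tao; enqueue Cal, Kai → queue [Zoe, Ava, Ivy, Lou, Nia, Omar, Eli, Cal, Kai]
Visit Zoe → queue [Ava, Ivy, Lou, Nia, Omar, Eli, Cal, Kai]
Visit Ava; enqueue Pia → queue [Ivy, Lou, Nia, Omar, Eli, Cal, Kai, Pia]
Visit Ivy; enqueue Ben → queue [Lou, Nia, Omar, Eli, Cal, Kai, Pia, Ben]
Visit Lou → queue [Nia, Omar, Eli, Cal, Kai, Pia, Ben]
Visit Nia → queue [Omar, Eli, Cal, Kai, Pia, Ben]
Visit Omar → queue [Eli, Cal, Kai, Pia, Ben]
Visit Eli → queue [Cal, Kai, Pia, Ben]
Visit Cal → queue [Kai, Pia, Ben]
Visit Kai → queue [Pia, Ben]
Visit Pia → queue [Ben]
Visit Ben → queue []

Uma -> Jae -> Sam -> Tao -> Zoe -> Ava -> Ivy -> Lou -> Nia -> Omar -> Eli -> Cal -> Kai -> Pia -> Ben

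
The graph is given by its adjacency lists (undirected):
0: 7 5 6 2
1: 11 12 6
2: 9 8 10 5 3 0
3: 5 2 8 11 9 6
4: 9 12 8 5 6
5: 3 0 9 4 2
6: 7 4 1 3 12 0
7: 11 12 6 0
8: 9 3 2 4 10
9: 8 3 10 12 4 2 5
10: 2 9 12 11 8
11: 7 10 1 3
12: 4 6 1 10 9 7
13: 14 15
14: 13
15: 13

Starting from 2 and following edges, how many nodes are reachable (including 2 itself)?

BFS from 2 visits: 2, 10, 9, 8, 5, 3, 0, 12, 11, 4, 6, 7, 1
Reachable nodes: 13 of 16 total.

13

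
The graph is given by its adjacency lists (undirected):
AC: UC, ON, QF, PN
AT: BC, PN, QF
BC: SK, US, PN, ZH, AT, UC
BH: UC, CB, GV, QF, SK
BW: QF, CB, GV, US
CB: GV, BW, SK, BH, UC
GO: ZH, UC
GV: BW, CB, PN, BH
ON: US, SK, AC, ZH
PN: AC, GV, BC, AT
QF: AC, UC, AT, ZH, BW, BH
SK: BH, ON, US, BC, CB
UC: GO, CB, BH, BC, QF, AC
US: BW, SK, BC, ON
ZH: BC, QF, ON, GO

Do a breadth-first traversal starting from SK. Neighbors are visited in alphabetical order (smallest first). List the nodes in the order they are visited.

Visit SK; enqueue BC, BH, CB, ON, US → queue [BC, BH, CB, ON, US]
Visit BC; enqueue AT, PN, UC, ZH → queue [BH, CB, ON, US, AT, PN, UC, ZH]
Visit BH; enqueue GV, QF → queue [CB, ON, US, AT, PN, UC, ZH, GV, QF]
Visit CB; enqueue BW → queue [ON, US, AT, PN, UC, ZH, GV, QF, BW]
Visit ON; enqueue AC → queue [US, AT, PN, UC, ZH, GV, QF, BW, AC]
Visit US → queue [AT, PN, UC, ZH, GV, QF, BW, AC]
Visit AT → queue [PN, UC, ZH, GV, QF, BW, AC]
Visit PN → queue [UC, ZH, GV, QF, BW, AC]
Visit UC; enqueue GO → queue [ZH, GV, QF, BW, AC, GO]
Visit ZH → queue [GV, QF, BW, AC, GO]
Visit GV → queue [QF, BW, AC, GO]
Visit QF → queue [BW, AC, GO]
Visit BW → queue [AC, GO]
Visit AC → queue [GO]
Visit GO → queue []

SK -> BC -> BH -> CB -> ON -> US -> AT -> PN -> UC -> ZH -> GV -> QF -> BW -> AC -> GO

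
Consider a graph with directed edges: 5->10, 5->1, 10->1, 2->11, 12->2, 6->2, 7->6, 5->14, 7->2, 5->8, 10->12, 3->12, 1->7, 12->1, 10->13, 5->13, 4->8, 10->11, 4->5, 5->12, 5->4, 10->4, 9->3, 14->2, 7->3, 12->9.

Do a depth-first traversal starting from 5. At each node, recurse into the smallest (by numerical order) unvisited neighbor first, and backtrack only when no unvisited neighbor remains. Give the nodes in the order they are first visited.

5 -> 1 -> 7 -> 2 -> 11 -> 3 -> 12 -> 9 -> 6 -> 4 -> 8 -> 10 -> 13 -> 14

Visit 5
5 → 1
1 → 7
7 → 2
2 → 11
7 → 3
3 → 12
12 → 9
7 → 6
5 → 4
4 → 8
5 → 10
10 → 13
5 → 14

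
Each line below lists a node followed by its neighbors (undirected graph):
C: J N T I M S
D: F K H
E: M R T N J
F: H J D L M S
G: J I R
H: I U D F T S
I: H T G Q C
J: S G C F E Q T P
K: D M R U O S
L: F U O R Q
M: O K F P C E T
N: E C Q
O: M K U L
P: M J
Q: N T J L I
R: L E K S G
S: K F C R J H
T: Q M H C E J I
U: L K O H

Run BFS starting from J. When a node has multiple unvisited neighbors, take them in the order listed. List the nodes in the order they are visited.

J, S, G, C, F, E, Q, T, P, K, R, H, I, N, M, D, L, U, O

Visit J; enqueue S, G, C, F, E, Q, T, P → queue [S, G, C, F, E, Q, T, P]
Visit S; enqueue K, R, H → queue [G, C, F, E, Q, T, P, K, R, H]
Visit G; enqueue I → queue [C, F, E, Q, T, P, K, R, H, I]
Visit C; enqueue N, M → queue [F, E, Q, T, P, K, R, H, I, N, M]
Visit F; enqueue D, L → queue [E, Q, T, P, K, R, H, I, N, M, D, L]
Visit E → queue [Q, T, P, K, R, H, I, N, M, D, L]
Visit Q → queue [T, P, K, R, H, I, N, M, D, L]
Visit T → queue [P, K, R, H, I, N, M, D, L]
Visit P → queue [K, R, H, I, N, M, D, L]
Visit K; enqueue U, O → queue [R, H, I, N, M, D, L, U, O]
Visit R → queue [H, I, N, M, D, L, U, O]
Visit H → queue [I, N, M, D, L, U, O]
Visit I → queue [N, M, D, L, U, O]
Visit N → queue [M, D, L, U, O]
Visit M → queue [D, L, U, O]
Visit D → queue [L, U, O]
Visit L → queue [U, O]
Visit U → queue [O]
Visit O → queue []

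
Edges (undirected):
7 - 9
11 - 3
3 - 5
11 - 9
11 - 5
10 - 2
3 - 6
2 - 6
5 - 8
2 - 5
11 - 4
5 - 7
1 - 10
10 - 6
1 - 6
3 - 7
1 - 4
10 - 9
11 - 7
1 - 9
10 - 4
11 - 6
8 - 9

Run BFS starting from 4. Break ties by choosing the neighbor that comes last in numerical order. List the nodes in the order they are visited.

Visit 4; enqueue 11, 10, 1 → queue [11, 10, 1]
Visit 11; enqueue 9, 7, 6, 5, 3 → queue [10, 1, 9, 7, 6, 5, 3]
Visit 10; enqueue 2 → queue [1, 9, 7, 6, 5, 3, 2]
Visit 1 → queue [9, 7, 6, 5, 3, 2]
Visit 9; enqueue 8 → queue [7, 6, 5, 3, 2, 8]
Visit 7 → queue [6, 5, 3, 2, 8]
Visit 6 → queue [5, 3, 2, 8]
Visit 5 → queue [3, 2, 8]
Visit 3 → queue [2, 8]
Visit 2 → queue [8]
Visit 8 → queue []

4 11 10 1 9 7 6 5 3 2 8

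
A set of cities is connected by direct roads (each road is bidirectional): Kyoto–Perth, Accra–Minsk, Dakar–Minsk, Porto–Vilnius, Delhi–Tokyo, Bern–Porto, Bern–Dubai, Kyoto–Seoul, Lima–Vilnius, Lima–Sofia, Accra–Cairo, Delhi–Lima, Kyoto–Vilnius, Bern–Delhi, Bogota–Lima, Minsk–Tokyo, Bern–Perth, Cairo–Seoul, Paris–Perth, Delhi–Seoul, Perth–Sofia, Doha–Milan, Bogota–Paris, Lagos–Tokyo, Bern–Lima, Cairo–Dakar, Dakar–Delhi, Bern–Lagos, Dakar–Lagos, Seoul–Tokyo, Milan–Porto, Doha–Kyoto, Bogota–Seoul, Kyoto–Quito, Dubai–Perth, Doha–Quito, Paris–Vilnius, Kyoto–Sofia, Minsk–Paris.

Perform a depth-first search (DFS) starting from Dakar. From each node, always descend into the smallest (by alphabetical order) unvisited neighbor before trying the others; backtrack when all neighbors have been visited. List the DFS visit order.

Dakar → Cairo → Accra → Minsk → Paris → Bogota → Lima → Bern → Delhi → Seoul → Kyoto → Doha → Milan → Porto → Vilnius → Quito → Perth → Dubai → Sofia → Tokyo → Lagos

Visit Dakar
Dakar → Cairo
Cairo → Accra
Accra → Minsk
Minsk → Paris
Paris → Bogota
Bogota → Lima
Lima → Bern
Bern → Delhi
Delhi → Seoul
Seoul → Kyoto
Kyoto → Doha
Doha → Milan
Milan → Porto
Porto → Vilnius
Doha → Quito
Kyoto → Perth
Perth → Dubai
Perth → Sofia
Seoul → Tokyo
Tokyo → Lagos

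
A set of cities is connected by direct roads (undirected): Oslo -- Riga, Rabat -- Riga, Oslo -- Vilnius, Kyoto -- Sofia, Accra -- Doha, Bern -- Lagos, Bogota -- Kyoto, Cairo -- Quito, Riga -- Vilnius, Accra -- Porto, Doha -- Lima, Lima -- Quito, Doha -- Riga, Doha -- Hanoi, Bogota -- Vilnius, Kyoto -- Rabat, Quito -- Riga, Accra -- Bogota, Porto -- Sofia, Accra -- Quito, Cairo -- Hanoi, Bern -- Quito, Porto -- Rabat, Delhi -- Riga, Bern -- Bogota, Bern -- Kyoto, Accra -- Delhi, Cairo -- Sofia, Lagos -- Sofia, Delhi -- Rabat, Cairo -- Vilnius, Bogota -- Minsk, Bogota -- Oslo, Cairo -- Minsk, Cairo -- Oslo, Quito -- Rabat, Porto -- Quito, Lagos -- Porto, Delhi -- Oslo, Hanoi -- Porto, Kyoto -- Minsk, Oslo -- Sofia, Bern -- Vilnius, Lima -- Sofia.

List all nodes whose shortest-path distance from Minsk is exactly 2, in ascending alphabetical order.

Level 0: Minsk
Level 1: Bogota, Cairo, Kyoto
Level 2: Accra, Bern, Hanoi, Oslo, Quito, Rabat, Sofia, Vilnius
Level 3: Delhi, Doha, Lagos, Lima, Porto, Riga

Accra, Bern, Hanoi, Oslo, Quito, Rabat, Sofia, Vilnius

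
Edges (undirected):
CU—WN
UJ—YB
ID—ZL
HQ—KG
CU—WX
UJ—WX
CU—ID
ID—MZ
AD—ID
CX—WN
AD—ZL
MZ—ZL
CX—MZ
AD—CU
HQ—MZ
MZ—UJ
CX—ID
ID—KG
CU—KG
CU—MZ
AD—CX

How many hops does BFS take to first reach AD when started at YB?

4

Level 0: YB
Level 1: UJ
Level 2: MZ, WX
Level 3: CU, CX, HQ, ID, ZL
Level 4: AD, KG, WN
AD first appears at level 4.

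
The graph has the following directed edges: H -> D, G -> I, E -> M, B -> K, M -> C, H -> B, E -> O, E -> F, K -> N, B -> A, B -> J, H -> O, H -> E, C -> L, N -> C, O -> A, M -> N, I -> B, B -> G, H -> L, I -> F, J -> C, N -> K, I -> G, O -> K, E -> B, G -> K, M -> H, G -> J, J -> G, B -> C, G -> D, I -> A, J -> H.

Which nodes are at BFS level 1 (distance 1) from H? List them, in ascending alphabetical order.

B, D, E, L, O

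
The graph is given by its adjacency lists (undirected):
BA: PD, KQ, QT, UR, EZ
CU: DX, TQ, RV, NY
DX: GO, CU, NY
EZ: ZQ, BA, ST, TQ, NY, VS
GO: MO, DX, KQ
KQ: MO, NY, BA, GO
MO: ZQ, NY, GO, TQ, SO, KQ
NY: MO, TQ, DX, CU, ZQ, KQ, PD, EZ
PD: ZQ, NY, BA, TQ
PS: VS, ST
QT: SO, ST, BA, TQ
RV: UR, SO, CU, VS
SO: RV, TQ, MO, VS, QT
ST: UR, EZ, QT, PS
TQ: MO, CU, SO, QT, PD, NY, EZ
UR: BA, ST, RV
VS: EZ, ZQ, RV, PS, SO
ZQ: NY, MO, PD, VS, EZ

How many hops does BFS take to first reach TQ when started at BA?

Level 0: BA
Level 1: EZ, KQ, PD, QT, UR
Level 2: GO, MO, NY, RV, SO, ST, TQ, VS, ZQ
Level 3: CU, DX, PS
TQ first appears at level 2.

2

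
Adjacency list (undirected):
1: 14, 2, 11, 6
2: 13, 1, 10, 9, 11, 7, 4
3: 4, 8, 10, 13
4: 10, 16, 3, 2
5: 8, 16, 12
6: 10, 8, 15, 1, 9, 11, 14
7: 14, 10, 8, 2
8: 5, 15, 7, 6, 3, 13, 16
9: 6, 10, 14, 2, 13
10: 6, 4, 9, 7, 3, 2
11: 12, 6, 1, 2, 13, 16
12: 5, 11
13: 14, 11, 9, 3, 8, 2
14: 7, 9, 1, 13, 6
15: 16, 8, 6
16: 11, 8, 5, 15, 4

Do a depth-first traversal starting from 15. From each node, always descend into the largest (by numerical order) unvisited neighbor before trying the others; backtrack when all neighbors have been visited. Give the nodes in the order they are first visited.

15 -> 16 -> 11 -> 13 -> 14 -> 9 -> 10 -> 7 -> 8 -> 6 -> 1 -> 2 -> 4 -> 3 -> 5 -> 12

Visit 15
15 → 16
16 → 11
11 → 13
13 → 14
14 → 9
9 → 10
10 → 7
7 → 8
8 → 6
6 → 1
1 → 2
2 → 4
4 → 3
8 → 5
5 → 12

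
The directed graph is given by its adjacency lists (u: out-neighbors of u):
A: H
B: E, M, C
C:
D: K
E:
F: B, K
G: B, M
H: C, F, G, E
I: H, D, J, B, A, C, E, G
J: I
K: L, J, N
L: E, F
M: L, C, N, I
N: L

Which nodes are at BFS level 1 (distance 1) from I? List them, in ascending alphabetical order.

Level 0: I
Level 1: A, B, C, D, E, G, H, J
Level 2: F, K, M
Level 3: L, N

A, B, C, D, E, G, H, J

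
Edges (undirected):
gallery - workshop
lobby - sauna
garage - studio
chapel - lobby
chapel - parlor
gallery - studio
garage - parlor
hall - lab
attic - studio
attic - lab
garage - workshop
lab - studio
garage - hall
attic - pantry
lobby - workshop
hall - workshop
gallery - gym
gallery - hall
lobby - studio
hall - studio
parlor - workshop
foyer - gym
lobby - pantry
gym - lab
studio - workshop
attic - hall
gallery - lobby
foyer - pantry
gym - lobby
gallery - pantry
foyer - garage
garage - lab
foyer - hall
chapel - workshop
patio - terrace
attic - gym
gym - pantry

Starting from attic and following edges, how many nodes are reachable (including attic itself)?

14

BFS from attic visits: attic, gym, hall, lab, pantry, studio, foyer, gallery, lobby, garage, workshop, chapel, sauna, parlor
Reachable nodes: 14 of 16 total.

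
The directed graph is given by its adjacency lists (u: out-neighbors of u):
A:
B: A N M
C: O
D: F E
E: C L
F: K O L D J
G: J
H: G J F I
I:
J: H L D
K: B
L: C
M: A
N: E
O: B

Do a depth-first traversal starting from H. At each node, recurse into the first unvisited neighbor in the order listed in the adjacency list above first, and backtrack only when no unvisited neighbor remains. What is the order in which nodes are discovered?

H G J L C O B A N E M D F K I

Visit H
H → G
G → J
J → L
L → C
C → O
O → B
B → A
B → N
N → E
B → M
J → D
D → F
F → K
H → I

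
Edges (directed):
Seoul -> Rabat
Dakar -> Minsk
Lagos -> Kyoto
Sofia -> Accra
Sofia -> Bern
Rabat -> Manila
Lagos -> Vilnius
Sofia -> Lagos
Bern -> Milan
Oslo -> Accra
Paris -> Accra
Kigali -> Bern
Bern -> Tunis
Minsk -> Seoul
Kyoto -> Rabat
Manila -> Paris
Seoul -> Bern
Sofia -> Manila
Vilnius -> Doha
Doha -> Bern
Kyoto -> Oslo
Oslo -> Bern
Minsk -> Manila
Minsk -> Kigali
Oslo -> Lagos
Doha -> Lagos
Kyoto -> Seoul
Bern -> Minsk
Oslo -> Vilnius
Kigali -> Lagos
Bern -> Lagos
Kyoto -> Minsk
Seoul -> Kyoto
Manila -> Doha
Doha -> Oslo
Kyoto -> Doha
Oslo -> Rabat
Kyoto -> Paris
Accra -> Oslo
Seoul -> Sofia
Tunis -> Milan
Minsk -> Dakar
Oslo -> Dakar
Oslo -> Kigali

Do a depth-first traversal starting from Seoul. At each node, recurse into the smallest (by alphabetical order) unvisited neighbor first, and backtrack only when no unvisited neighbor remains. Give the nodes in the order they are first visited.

Seoul, Bern, Lagos, Kyoto, Doha, Oslo, Accra, Dakar, Minsk, Kigali, Manila, Paris, Rabat, Vilnius, Milan, Tunis, Sofia

Visit Seoul
Seoul → Bern
Bern → Lagos
Lagos → Kyoto
Kyoto → Doha
Doha → Oslo
Oslo → Accra
Oslo → Dakar
Dakar → Minsk
Minsk → Kigali
Minsk → Manila
Manila → Paris
Oslo → Rabat
Oslo → Vilnius
Bern → Milan
Bern → Tunis
Seoul → Sofia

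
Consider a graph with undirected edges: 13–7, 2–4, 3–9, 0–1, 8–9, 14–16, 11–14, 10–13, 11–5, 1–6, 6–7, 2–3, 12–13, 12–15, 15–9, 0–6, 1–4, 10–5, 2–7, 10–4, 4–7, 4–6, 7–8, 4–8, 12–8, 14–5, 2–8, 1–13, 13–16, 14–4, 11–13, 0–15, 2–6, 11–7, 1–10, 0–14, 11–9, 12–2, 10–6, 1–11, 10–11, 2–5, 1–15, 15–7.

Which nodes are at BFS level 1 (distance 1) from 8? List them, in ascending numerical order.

2, 4, 7, 9, 12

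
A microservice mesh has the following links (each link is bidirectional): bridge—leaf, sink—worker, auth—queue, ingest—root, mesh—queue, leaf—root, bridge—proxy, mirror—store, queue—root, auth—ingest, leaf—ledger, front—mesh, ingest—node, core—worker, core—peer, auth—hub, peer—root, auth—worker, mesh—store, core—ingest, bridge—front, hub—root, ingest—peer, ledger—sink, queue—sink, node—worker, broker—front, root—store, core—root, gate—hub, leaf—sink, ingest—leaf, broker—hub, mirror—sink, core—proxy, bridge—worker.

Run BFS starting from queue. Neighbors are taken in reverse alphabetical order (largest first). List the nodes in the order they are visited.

Visit queue; enqueue sink, root, mesh, auth → queue [sink, root, mesh, auth]
Visit sink; enqueue worker, mirror, ledger, leaf → queue [root, mesh, auth, worker, mirror, ledger, leaf]
Visit root; enqueue store, peer, ingest, hub, core → queue [mesh, auth, worker, mirror, ledger, leaf, store, peer, ingest, hub, core]
Visit mesh; enqueue front → queue [auth, worker, mirror, ledger, leaf, store, peer, ingest, hub, core, front]
Visit auth → queue [worker, mirror, ledger, leaf, store, peer, ingest, hub, core, front]
Visit worker; enqueue node, bridge → queue [mirror, ledger, leaf, store, peer, ingest, hub, core, front, node, bridge]
Visit mirror → queue [ledger, leaf, store, peer, ingest, hub, core, front, node, bridge]
Visit ledger → queue [leaf, store, peer, ingest, hub, core, front, node, bridge]
Visit leaf → queue [store, peer, ingest, hub, core, front, node, bridge]
Visit store → queue [peer, ingest, hub, core, front, node, bridge]
Visit peer → queue [ingest, hub, core, front, node, bridge]
Visit ingest → queue [hub, core, front, node, bridge]
Visit hub; enqueue gate, broker → queue [core, front, node, bridge, gate, broker]
Visit core; enqueue proxy → queue [front, node, bridge, gate, broker, proxy]
Visit front → queue [node, bridge, gate, broker, proxy]
Visit node → queue [bridge, gate, broker, proxy]
Visit bridge → queue [gate, broker, proxy]
Visit gate → queue [broker, proxy]
Visit broker → queue [proxy]
Visit proxy → queue []

queue, sink, root, mesh, auth, worker, mirror, ledger, leaf, store, peer, ingest, hub, core, front, node, bridge, gate, broker, proxy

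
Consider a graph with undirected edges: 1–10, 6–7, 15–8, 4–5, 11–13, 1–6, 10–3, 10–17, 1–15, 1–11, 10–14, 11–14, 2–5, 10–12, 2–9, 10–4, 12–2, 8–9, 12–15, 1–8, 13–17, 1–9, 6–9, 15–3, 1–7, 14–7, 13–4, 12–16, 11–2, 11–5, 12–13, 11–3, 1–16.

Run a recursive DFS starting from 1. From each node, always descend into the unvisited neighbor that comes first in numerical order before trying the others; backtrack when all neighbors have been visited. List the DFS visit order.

1 -> 6 -> 7 -> 14 -> 10 -> 3 -> 11 -> 2 -> 5 -> 4 -> 13 -> 12 -> 15 -> 8 -> 9 -> 16 -> 17

Visit 1
1 → 6
6 → 7
7 → 14
14 → 10
10 → 3
3 → 11
11 → 2
2 → 5
5 → 4
4 → 13
13 → 12
12 → 15
15 → 8
8 → 9
12 → 16
13 → 17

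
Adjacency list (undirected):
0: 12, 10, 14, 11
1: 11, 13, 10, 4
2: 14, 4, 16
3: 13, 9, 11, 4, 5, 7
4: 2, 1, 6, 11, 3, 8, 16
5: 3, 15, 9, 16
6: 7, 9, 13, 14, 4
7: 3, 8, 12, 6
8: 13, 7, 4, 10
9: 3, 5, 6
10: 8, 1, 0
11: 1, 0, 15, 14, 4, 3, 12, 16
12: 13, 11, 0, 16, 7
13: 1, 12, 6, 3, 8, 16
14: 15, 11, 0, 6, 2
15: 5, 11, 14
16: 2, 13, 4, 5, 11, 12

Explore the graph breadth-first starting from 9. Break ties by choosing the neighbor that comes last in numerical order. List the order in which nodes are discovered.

9 -> 6 -> 5 -> 3 -> 14 -> 13 -> 7 -> 4 -> 16 -> 15 -> 11 -> 2 -> 0 -> 12 -> 8 -> 1 -> 10

Visit 9; enqueue 6, 5, 3 → queue [6, 5, 3]
Visit 6; enqueue 14, 13, 7, 4 → queue [5, 3, 14, 13, 7, 4]
Visit 5; enqueue 16, 15 → queue [3, 14, 13, 7, 4, 16, 15]
Visit 3; enqueue 11 → queue [14, 13, 7, 4, 16, 15, 11]
Visit 14; enqueue 2, 0 → queue [13, 7, 4, 16, 15, 11, 2, 0]
Visit 13; enqueue 12, 8, 1 → queue [7, 4, 16, 15, 11, 2, 0, 12, 8, 1]
Visit 7 → queue [4, 16, 15, 11, 2, 0, 12, 8, 1]
Visit 4 → queue [16, 15, 11, 2, 0, 12, 8, 1]
Visit 16 → queue [15, 11, 2, 0, 12, 8, 1]
Visit 15 → queue [11, 2, 0, 12, 8, 1]
Visit 11 → queue [2, 0, 12, 8, 1]
Visit 2 → queue [0, 12, 8, 1]
Visit 0; enqueue 10 → queue [12, 8, 1, 10]
Visit 12 → queue [8, 1, 10]
Visit 8 → queue [1, 10]
Visit 1 → queue [10]
Visit 10 → queue []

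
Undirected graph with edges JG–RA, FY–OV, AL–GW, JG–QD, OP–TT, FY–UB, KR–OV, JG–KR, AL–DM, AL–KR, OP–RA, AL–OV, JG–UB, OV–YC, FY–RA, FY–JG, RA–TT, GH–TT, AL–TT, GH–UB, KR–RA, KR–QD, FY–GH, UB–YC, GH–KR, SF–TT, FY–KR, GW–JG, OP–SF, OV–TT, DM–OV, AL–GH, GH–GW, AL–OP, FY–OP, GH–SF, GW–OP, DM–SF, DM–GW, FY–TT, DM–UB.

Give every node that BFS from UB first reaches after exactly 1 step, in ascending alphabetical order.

DM, FY, GH, JG, YC

Level 0: UB
Level 1: DM, FY, GH, JG, YC
Level 2: AL, GW, KR, OP, OV, QD, RA, SF, TT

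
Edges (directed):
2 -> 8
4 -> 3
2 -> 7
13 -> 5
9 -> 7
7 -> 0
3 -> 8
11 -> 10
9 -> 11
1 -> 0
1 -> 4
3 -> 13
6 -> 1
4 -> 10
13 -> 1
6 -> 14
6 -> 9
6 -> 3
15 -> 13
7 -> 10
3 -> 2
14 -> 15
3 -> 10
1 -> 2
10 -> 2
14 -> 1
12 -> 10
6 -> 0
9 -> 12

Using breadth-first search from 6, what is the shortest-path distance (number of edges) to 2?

Level 0: 6
Level 1: 0, 1, 3, 9, 14
Level 2: 2, 4, 7, 8, 10, 11, 12, 13, 15
Level 3: 5
2 first appears at level 2.

2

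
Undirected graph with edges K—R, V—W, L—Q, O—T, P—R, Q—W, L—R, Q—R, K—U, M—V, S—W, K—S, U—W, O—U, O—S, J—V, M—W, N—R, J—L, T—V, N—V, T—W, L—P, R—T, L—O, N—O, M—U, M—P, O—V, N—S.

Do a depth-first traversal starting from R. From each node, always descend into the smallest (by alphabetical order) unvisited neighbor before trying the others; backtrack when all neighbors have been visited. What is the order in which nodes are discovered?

Visit R
R → K
K → S
S → N
N → O
O → L
L → J
J → V
V → M
M → P
M → U
U → W
W → Q
W → T

R, K, S, N, O, L, J, V, M, P, U, W, Q, T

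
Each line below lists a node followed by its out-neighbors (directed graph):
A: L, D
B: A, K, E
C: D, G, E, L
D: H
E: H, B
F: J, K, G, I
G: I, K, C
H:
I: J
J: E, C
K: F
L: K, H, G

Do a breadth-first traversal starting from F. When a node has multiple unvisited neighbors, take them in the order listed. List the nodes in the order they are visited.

Visit F; enqueue J, K, G, I → queue [J, K, G, I]
Visit J; enqueue E, C → queue [K, G, I, E, C]
Visit K → queue [G, I, E, C]
Visit G → queue [I, E, C]
Visit I → queue [E, C]
Visit E; enqueue H, B → queue [C, H, B]
Visit C; enqueue D, L → queue [H, B, D, L]
Visit H → queue [B, D, L]
Visit B; enqueue A → queue [D, L, A]
Visit D → queue [L, A]
Visit L → queue [A]
Visit A → queue []

F J K G I E C H B D L A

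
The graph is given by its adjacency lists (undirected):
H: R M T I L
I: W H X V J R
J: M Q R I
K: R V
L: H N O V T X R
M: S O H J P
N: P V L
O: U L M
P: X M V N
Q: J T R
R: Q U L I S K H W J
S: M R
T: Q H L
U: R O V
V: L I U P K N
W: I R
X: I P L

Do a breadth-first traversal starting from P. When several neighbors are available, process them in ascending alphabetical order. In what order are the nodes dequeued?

Visit P; enqueue M, N, V, X → queue [M, N, V, X]
Visit M; enqueue H, J, O, S → queue [N, V, X, H, J, O, S]
Visit N; enqueue L → queue [V, X, H, J, O, S, L]
Visit V; enqueue I, K, U → queue [X, H, J, O, S, L, I, K, U]
Visit X → queue [H, J, O, S, L, I, K, U]
Visit H; enqueue R, T → queue [J, O, S, L, I, K, U, R, T]
Visit J; enqueue Q → queue [O, S, L, I, K, U, R, T, Q]
Visit O → queue [S, L, I, K, U, R, T, Q]
Visit S → queue [L, I, K, U, R, T, Q]
Visit L → queue [I, K, U, R, T, Q]
Visit I; enqueue W → queue [K, U, R, T, Q, W]
Visit K → queue [U, R, T, Q, W]
Visit U → queue [R, T, Q, W]
Visit R → queue [T, Q, W]
Visit T → queue [Q, W]
Visit Q → queue [W]
Visit W → queue []

P M N V X H J O S L I K U R T Q W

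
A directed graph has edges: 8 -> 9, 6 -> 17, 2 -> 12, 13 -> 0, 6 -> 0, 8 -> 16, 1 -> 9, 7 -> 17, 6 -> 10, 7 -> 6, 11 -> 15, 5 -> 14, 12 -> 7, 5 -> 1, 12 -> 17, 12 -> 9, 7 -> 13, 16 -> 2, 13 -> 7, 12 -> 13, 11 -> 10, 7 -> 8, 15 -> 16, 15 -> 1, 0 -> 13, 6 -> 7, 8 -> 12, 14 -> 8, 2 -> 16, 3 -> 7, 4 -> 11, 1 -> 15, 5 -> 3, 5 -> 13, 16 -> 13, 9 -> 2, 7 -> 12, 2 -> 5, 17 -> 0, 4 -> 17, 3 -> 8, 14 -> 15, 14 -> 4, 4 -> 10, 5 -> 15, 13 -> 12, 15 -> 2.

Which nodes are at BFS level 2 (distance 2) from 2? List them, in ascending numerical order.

Level 0: 2
Level 1: 5, 12, 16
Level 2: 1, 3, 7, 9, 13, 14, 15, 17
Level 3: 0, 4, 6, 8
Level 4: 10, 11

1, 3, 7, 9, 13, 14, 15, 17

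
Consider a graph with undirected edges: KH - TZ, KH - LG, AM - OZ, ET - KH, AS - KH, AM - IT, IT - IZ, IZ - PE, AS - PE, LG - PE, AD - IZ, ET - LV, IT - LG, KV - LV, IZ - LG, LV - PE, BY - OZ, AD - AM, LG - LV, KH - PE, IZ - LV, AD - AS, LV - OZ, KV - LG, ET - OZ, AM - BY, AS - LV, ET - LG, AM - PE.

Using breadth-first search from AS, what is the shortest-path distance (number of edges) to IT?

3

Level 0: AS
Level 1: AD, KH, LV, PE
Level 2: AM, ET, IZ, KV, LG, OZ, TZ
Level 3: BY, IT
IT first appears at level 3.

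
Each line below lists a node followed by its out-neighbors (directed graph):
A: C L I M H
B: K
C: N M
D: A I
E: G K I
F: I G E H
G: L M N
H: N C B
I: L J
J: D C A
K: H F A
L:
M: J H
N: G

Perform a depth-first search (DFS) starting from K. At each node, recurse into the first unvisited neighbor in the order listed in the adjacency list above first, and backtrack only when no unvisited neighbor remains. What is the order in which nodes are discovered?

Visit K
K → H
H → N
N → G
G → L
G → M
M → J
J → D
D → A
A → C
A → I
H → B
K → F
F → E

K -> H -> N -> G -> L -> M -> J -> D -> A -> C -> I -> B -> F -> E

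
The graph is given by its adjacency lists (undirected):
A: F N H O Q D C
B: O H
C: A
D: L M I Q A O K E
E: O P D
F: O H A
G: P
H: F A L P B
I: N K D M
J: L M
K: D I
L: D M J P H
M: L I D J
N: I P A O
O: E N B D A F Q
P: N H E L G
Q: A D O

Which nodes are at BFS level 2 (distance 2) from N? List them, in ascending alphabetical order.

Level 0: N
Level 1: A, I, O, P
Level 2: B, C, D, E, F, G, H, K, L, M, Q
Level 3: J

B, C, D, E, F, G, H, K, L, M, Q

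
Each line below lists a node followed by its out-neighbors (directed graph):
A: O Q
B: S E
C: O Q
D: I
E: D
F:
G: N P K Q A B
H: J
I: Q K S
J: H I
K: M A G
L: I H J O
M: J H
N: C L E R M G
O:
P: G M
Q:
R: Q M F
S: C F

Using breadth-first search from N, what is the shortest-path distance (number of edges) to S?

3

Level 0: N
Level 1: C, E, G, L, M, R
Level 2: A, B, D, F, H, I, J, K, O, P, Q
Level 3: S
S first appears at level 3.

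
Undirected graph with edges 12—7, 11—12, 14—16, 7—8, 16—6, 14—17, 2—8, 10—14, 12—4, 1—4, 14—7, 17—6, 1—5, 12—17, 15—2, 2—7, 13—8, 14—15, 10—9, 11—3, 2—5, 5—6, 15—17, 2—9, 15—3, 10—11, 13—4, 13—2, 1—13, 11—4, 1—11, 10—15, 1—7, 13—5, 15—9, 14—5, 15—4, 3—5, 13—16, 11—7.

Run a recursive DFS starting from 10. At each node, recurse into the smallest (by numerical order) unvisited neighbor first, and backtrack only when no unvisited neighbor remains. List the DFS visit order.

10, 9, 2, 5, 1, 4, 11, 3, 15, 14, 7, 8, 13, 16, 6, 17, 12

Visit 10
10 → 9
9 → 2
2 → 5
5 → 1
1 → 4
4 → 11
11 → 3
3 → 15
15 → 14
14 → 7
7 → 8
8 → 13
13 → 16
16 → 6
6 → 17
17 → 12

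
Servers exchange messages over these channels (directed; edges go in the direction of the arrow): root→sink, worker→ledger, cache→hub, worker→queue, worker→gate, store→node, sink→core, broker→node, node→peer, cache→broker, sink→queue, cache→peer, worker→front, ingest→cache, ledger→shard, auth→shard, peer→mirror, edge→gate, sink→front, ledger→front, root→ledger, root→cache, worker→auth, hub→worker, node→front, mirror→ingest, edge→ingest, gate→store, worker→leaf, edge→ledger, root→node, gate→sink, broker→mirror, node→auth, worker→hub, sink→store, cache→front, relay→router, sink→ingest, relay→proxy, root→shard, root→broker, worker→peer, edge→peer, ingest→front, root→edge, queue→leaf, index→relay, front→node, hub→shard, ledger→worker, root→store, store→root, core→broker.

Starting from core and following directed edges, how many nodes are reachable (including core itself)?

20

BFS from core visits: core, broker, node, mirror, peer, front, auth, ingest, shard, cache, hub, worker, queue, ledger, leaf, gate, store, sink, root, edge
Reachable nodes: 20 of 24 total.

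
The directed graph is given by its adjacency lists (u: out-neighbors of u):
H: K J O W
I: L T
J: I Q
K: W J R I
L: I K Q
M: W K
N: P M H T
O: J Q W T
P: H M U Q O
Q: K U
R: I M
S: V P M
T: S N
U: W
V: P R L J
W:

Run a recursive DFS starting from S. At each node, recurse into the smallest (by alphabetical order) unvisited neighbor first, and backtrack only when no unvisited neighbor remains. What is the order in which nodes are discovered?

S -> M -> K -> I -> L -> Q -> U -> W -> T -> N -> H -> J -> O -> P -> R -> V

Visit S
S → M
M → K
K → I
I → L
L → Q
Q → U
U → W
I → T
T → N
N → H
H → J
H → O
N → P
K → R
S → V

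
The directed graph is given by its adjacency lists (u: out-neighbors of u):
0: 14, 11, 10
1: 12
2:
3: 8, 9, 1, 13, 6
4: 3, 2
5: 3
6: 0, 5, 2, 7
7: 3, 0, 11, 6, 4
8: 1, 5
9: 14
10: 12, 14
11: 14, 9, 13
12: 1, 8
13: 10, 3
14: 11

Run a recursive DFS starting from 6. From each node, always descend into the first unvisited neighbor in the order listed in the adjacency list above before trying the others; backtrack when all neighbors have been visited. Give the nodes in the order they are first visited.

6 0 14 11 9 13 10 12 1 8 5 3 2 7 4

Visit 6
6 → 0
0 → 14
14 → 11
11 → 9
11 → 13
13 → 10
10 → 12
12 → 1
12 → 8
8 → 5
5 → 3
6 → 2
6 → 7
7 → 4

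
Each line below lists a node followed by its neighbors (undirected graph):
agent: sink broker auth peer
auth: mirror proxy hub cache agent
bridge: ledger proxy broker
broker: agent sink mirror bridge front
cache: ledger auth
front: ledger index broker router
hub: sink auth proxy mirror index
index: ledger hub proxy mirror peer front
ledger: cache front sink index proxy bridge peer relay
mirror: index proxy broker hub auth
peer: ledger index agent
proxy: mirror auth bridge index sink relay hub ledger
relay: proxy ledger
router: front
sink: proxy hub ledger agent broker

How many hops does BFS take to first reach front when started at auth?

3

Level 0: auth
Level 1: agent, cache, hub, mirror, proxy
Level 2: bridge, broker, index, ledger, peer, relay, sink
Level 3: front
Level 4: router
front first appears at level 3.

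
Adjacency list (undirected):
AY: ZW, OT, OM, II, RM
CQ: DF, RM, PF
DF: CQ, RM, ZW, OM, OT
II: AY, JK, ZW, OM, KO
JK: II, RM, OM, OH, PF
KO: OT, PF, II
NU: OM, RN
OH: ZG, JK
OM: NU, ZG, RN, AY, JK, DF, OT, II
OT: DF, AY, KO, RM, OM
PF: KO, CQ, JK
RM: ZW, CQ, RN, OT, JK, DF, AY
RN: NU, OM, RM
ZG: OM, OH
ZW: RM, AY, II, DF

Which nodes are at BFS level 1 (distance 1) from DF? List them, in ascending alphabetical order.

CQ, OM, OT, RM, ZW

Level 0: DF
Level 1: CQ, OM, OT, RM, ZW
Level 2: AY, II, JK, KO, NU, PF, RN, ZG
Level 3: OH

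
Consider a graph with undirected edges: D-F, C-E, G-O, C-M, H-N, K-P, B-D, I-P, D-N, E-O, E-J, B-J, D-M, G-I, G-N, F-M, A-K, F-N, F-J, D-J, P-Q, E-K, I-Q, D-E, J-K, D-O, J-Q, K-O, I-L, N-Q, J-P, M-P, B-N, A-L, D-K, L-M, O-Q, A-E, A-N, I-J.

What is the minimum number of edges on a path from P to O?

2

Level 0: P
Level 1: I, J, K, M, Q
Level 2: A, B, C, D, E, F, G, L, N, O
Level 3: H
O first appears at level 2.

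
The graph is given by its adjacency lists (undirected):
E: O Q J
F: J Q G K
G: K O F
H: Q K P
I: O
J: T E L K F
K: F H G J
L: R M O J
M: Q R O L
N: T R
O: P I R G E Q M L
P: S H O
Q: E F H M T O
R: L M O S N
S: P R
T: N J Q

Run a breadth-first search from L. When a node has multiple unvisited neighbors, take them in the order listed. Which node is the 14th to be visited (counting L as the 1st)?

K

Visit L; enqueue R, M, O, J → queue [R, M, O, J]
Visit R; enqueue S, N → queue [M, O, J, S, N]
Visit M; enqueue Q → queue [O, J, S, N, Q]
Visit O; enqueue P, I, G, E → queue [J, S, N, Q, P, I, G, E]
Visit J; enqueue T, K, F → queue [S, N, Q, P, I, G, E, T, K, F]
Visit S → queue [N, Q, P, I, G, E, T, K, F]
Visit N → queue [Q, P, I, G, E, T, K, F]
Visit Q; enqueue H → queue [P, I, G, E, T, K, F, H]
Visit P → queue [I, G, E, T, K, F, H]
Visit I → queue [G, E, T, K, F, H]
Visit G → queue [E, T, K, F, H]
Visit E → queue [T, K, F, H]
Visit T → queue [K, F, H]
Visit K → queue [F, H]
Visit F → queue [H]
Visit H → queue []

Visit order: L, R, M, O, J, S, N, Q, P, I, G, E, T, K, F, H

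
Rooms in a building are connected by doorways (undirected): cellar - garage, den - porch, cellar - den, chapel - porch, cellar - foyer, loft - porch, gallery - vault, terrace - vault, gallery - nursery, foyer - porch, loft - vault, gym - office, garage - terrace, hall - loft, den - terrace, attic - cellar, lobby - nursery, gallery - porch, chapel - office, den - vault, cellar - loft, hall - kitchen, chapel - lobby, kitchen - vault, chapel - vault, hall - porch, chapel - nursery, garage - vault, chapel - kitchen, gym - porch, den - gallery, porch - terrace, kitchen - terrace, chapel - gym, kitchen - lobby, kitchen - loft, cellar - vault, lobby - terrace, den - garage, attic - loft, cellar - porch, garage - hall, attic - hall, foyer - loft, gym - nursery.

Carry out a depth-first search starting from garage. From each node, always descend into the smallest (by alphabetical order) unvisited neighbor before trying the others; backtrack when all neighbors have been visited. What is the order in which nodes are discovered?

Visit garage
garage → cellar
cellar → attic
attic → hall
hall → kitchen
kitchen → chapel
chapel → gym
gym → nursery
nursery → gallery
gallery → den
den → porch
porch → foyer
foyer → loft
loft → vault
vault → terrace
terrace → lobby
gym → office

garage, cellar, attic, hall, kitchen, chapel, gym, nursery, gallery, den, porch, foyer, loft, vault, terrace, lobby, office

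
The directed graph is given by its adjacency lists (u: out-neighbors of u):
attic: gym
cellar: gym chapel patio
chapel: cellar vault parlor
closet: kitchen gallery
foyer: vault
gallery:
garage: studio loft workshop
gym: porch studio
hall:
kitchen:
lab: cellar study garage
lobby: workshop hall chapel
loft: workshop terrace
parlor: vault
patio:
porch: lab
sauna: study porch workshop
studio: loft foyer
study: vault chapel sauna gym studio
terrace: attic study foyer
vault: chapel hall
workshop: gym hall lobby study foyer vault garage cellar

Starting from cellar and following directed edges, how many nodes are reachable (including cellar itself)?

BFS from cellar visits: cellar, chapel, gym, patio, parlor, vault, porch, studio, hall, lab, foyer, loft, garage, study, terrace, workshop, sauna, attic, lobby
Reachable nodes: 19 of 22 total.

19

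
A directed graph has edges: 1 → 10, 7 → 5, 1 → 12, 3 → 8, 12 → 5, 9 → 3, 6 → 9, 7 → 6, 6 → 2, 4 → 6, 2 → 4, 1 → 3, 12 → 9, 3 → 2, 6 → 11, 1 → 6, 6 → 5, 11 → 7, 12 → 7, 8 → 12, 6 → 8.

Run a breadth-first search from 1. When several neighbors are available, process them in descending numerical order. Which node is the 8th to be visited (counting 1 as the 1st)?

Visit 1; enqueue 12, 10, 6, 3 → queue [12, 10, 6, 3]
Visit 12; enqueue 9, 7, 5 → queue [10, 6, 3, 9, 7, 5]
Visit 10 → queue [6, 3, 9, 7, 5]
Visit 6; enqueue 11, 8, 2 → queue [3, 9, 7, 5, 11, 8, 2]
Visit 3 → queue [9, 7, 5, 11, 8, 2]
Visit 9 → queue [7, 5, 11, 8, 2]
Visit 7 → queue [5, 11, 8, 2]
Visit 5 → queue [11, 8, 2]
Visit 11 → queue [8, 2]
Visit 8 → queue [2]
Visit 2; enqueue 4 → queue [4]
Visit 4 → queue []

Visit order: 1, 12, 10, 6, 3, 9, 7, 5, 11, 8, 2, 4

5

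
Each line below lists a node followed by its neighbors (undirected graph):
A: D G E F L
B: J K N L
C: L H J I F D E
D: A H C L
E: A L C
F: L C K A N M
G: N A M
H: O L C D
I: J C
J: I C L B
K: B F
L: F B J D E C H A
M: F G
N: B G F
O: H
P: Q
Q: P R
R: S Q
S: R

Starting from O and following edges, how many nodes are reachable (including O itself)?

BFS from O visits: O, H, C, D, L, E, F, I, J, A, B, K, M, N, G
Reachable nodes: 15 of 19 total.

15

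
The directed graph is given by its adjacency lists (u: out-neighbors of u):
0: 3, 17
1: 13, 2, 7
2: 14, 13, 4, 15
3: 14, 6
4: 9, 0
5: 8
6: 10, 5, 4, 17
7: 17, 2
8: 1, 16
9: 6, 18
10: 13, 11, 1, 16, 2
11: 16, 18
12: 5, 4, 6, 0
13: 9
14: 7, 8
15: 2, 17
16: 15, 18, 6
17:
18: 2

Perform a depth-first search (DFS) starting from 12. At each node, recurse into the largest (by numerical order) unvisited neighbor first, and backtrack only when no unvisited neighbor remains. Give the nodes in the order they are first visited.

Visit 12
12 → 6
6 → 17
6 → 10
10 → 16
16 → 18
18 → 2
2 → 15
2 → 14
14 → 8
8 → 1
1 → 13
13 → 9
1 → 7
2 → 4
4 → 0
0 → 3
10 → 11
6 → 5

12 -> 6 -> 17 -> 10 -> 16 -> 18 -> 2 -> 15 -> 14 -> 8 -> 1 -> 13 -> 9 -> 7 -> 4 -> 0 -> 3 -> 11 -> 5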